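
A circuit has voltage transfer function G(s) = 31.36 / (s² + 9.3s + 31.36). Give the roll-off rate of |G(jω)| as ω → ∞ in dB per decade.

With 0 zeros and 2 poles, the high-frequency asymptotic slope is 20 × (0 − 2) = -40 dB/decade.

-40 dB/decade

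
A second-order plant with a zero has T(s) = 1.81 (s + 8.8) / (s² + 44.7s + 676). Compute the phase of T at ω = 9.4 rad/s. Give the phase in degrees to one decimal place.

11.3°

∠(j9.4 + 8.8) = arctan(9.4/8.8) = 46.89°
∠[(j9.4)² + 44.7(j9.4) + 676] = ∠[587.64 + j420.18] = 35.57°
∠T(j9.4) = 46.89° − 35.57° = 11.32°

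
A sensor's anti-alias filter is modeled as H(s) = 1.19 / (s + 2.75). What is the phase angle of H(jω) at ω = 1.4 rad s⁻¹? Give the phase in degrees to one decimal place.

-27.0 deg

∠(j1.4 + 2.75) = arctan(1.4/2.75) = 26.98°
∠H(j1.4) = −26.98° = -26.98°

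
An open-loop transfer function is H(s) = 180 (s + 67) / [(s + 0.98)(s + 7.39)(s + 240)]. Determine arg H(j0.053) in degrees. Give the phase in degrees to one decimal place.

-3.5°

∠(j0.053 + 67) = arctan(0.053/67) = 0.05°
∠(j0.053 + 0.98) = arctan(0.053/0.98) = 3.10°
∠(j0.053 + 7.39) = arctan(0.053/7.39) = 0.41°
∠(j0.053 + 240) = arctan(0.053/240) = 0.01°
∠H(j0.053) = 0.05° − (3.10° + 0.41° + 0.01°) = -3.47°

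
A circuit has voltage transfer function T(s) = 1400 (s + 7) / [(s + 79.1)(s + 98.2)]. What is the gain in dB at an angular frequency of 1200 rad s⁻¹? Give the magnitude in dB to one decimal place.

|j1200 + 7| = √(1200² + 7²) = 1200
|j1200 + 79.1| = √(1200² + 79.1²) = 1203
|j1200 + 98.2| = √(1200² + 98.2²) = 1204
|T(j1200)| = 1400 × 1200 / (1203 × 1204) = 1.1603
20 log₁₀(1.1603) = 1.29 dB

1.3 dB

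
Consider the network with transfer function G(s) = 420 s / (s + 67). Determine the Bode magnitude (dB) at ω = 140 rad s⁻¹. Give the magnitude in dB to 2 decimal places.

|j140| = 140
|j140 + 67| = √(140² + 67²) = 155.2
|G(j140)| = 420 × 140 / 155.2 = 378.85
20 log₁₀(378.85) = 51.569 dB

51.57 dB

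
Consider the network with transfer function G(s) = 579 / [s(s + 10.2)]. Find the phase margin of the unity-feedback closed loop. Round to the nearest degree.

24°

Gain crossover: |G(jω)| = 1 at ω ≈ 23 rad/s.
∠G(j23) = −90° − arctan(23/10.2) ≈ -156.09°
PM = 180° + (-156.09°) = 23.91°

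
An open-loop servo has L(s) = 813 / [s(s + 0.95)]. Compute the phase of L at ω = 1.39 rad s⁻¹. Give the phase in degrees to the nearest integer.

∠(j1.39 + 0.95) = arctan(1.39/0.95) = 55.65°
∠(j1.39) = 90.00°
∠L(j1.39) = − (55.65° + 90.00°) = -145.65°

-146°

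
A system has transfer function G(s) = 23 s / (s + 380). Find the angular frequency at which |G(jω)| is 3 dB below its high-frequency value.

For a single-pole high-pass, the −3 dB point is at the pole: ω = 380 rad/sec.

380 rad/sec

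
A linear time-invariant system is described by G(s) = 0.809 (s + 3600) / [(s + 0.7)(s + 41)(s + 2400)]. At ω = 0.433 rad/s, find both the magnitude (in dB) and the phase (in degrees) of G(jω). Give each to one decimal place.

|G| = -28.9 dB, ∠G = -32.3°

|j0.433 + 3600| = √(0.433² + 3600²) = 3600
|j0.433 + 0.7| = √(0.433² + 0.7²) = 0.8231
|j0.433 + 41| = √(0.433² + 41²) = 41
|j0.433 + 2400| = √(0.433² + 2400²) = 2400
|G(j0.433)| = 0.809 × 3600 / (0.8231 × 41 × 2400) = 0.035957
20 log₁₀(0.035957) = -28.88 dB
∠(j0.433 + 3600) = arctan(0.433/3600) = 0.01°
∠(j0.433 + 0.7) = arctan(0.433/0.7) = 31.74°
∠(j0.433 + 41) = arctan(0.433/41) = 0.61°
∠(j0.433 + 2400) = arctan(0.433/2400) = 0.01°
∠G(j0.433) = 0.01° − (31.74° + 0.61° + 0.01°) = -32.35°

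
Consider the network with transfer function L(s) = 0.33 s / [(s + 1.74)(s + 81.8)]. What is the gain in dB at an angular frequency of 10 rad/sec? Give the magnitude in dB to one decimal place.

|j10| = 10
|j10 + 1.74| = √(10² + 1.74²) = 10.15
|j10 + 81.8| = √(10² + 81.8²) = 82.41
|L(j10)| = 0.33 × 10 / (10.15 × 82.41) = 0.0039451
20 log₁₀(0.0039451) = -48.08 dB

-48.1 dB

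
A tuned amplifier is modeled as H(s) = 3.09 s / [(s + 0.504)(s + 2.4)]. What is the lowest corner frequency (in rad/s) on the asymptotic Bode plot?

Break frequencies occur at each pole and zero magnitude: 0.504 rad/s, 2.4 rad/s.
The lowest is 0.504 rad/s.

0.504 rad/s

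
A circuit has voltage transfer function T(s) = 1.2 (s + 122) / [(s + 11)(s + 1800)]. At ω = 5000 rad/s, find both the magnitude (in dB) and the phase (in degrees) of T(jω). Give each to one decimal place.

|T| = -72.9 dB, ∠T = -71.5 deg

|j5000 + 122| = √(5000² + 122²) = 5001
|j5000 + 11| = √(5000² + 11²) = 5000
|j5000 + 1800| = √(5000² + 1800²) = 5314
|T(j5000)| = 1.2 × 5001 / (5000 × 5314) = 0.00022588
20 log₁₀(0.00022588) = -72.92 dB
∠(j5000 + 122) = arctan(5000/122) = 88.60°
∠(j5000 + 11) = arctan(5000/11) = 89.87°
∠(j5000 + 1800) = arctan(5000/1800) = 70.20°
∠T(j5000) = 88.60° − (89.87° + 70.20°) = -71.47°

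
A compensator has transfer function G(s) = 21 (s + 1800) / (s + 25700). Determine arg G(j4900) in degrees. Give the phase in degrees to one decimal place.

∠(j4900 + 1800) = arctan(4900/1800) = 69.83°
∠(j4900 + 25700) = arctan(4900/25700) = 10.79°
∠G(j4900) = 69.83° − 10.79° = 59.03°

59.0°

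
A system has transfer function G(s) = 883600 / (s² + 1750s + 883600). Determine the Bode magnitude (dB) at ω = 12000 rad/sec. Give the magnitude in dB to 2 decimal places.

-44.28 dB

|(j12000)² + 1750(j12000) + 883600| = |-1.4312e+08 + j2.1e+07| = 1.446e+08
|G(j12000)| = 883600 / 1.446e+08 = 0.0061086
20 log₁₀(0.0061086) = -44.281 dB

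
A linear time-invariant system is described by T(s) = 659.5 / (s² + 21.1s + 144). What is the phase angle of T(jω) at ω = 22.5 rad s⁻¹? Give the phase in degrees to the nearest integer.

∠[(j22.5)² + 21.1(j22.5) + 144] = ∠[-362.25 + j474.75] = 127.34°
∠T(j22.5) = −127.34° = -127.34°

-127°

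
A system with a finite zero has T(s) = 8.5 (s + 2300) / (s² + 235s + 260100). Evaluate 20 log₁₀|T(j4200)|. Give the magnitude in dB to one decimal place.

-52.6 dB

|j4200 + 2300| = √(4200² + 2300²) = 4789
|(j4200)² + 235(j4200) + 260100| = |-1.738e+07 + j9.87e+05| = 1.741e+07
|T(j4200)| = 8.5 × 4789 / 1.741e+07 = 0.0023382
20 log₁₀(0.0023382) = -52.62 dB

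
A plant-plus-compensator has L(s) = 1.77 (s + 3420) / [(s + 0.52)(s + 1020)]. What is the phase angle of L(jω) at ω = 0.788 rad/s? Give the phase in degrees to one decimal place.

∠(j0.788 + 3420) = arctan(0.788/3420) = 0.01°
∠(j0.788 + 0.52) = arctan(0.788/0.52) = 56.58°
∠(j0.788 + 1020) = arctan(0.788/1020) = 0.04°
∠L(j0.788) = 0.01° − (56.58° + 0.04°) = -56.61°

-56.6°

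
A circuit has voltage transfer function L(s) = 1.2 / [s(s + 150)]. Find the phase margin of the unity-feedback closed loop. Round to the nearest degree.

90°

Gain crossover: |L(jω)| = 1 at ω ≈ 0.008 rad/s.
∠L(j0.008) = −90° − arctan(0.008/150) ≈ -90.00°
PM = 180° + (-90.00°) = 90.00°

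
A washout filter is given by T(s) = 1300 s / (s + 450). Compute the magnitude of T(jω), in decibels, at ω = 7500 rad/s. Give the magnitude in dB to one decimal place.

62.3 dB

|j7500| = 7500
|j7500 + 450| = √(7500² + 450²) = 7513
|T(j7500)| = 1300 × 7500 / 7513 = 1297.7
20 log₁₀(1297.7) = 62.26 dB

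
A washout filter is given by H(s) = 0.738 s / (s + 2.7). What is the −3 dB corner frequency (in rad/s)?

2.7 rad/s

For a single-pole high-pass, the −3 dB point is at the pole: ω = 2.7 rad/s.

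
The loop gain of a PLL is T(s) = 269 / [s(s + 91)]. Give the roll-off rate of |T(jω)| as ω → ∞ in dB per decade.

-40 dB/decade

With 0 zeros and 2 poles, the high-frequency asymptotic slope is 20 × (0 − 2) = -40 dB/decade.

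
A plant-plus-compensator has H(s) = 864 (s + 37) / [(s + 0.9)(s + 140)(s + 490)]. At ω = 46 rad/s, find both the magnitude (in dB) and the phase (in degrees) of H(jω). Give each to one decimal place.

|j46 + 37| = √(46² + 37²) = 59.03
|j46 + 0.9| = √(46² + 0.9²) = 46.01
|j46 + 140| = √(46² + 140²) = 147.4
|j46 + 490| = √(46² + 490²) = 492.2
|H(j46)| = 864 × 59.03 / (46.01 × 147.4 × 492.2) = 0.015286
20 log₁₀(0.015286) = -36.31 dB
∠(j46 + 37) = arctan(46/37) = 51.19°
∠(j46 + 0.9) = arctan(46/0.9) = 88.88°
∠(j46 + 140) = arctan(46/140) = 18.19°
∠(j46 + 490) = arctan(46/490) = 5.36°
∠H(j46) = 51.19° − (88.88° + 18.19° + 5.36°) = -61.24°

|H| = -36.3 dB, ∠H = -61.2°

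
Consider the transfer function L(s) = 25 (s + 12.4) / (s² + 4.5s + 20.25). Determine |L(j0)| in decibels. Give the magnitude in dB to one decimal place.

23.7 dB

L(0) = 25 × 12.4 / 20.25 = 15.309
20 log₁₀(15.309) = 23.70 dB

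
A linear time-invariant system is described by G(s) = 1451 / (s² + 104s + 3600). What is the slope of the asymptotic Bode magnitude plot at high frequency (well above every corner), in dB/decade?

-40 dB/decade

With 0 zeros and 2 poles, the high-frequency asymptotic slope is 20 × (0 − 2) = -40 dB/decade.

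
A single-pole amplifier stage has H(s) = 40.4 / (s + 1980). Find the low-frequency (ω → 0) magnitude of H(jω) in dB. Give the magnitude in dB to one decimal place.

H(0) = 40.4 / 1980 = 0.020404
20 log₁₀(0.020404) = -33.81 dB

-33.8 dB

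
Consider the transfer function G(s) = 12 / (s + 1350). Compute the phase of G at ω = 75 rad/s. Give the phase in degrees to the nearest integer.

∠(j75 + 1350) = arctan(75/1350) = 3.18°
∠G(j75) = −3.18° = -3.18°

-3°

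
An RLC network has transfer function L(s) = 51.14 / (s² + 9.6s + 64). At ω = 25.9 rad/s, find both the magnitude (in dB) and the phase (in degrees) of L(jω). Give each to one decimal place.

|L| = -22.2 dB, ∠L = -157.7 deg

|(j25.9)² + 9.6(j25.9) + 64| = |-606.81 + j248.64| = 655.8
|L(j25.9)| = 51.14 / 655.8 = 0.077984
20 log₁₀(0.077984) = -22.16 dB
∠[(j25.9)² + 9.6(j25.9) + 64] = ∠[-606.81 + j248.64] = 157.72°
∠L(j25.9) = −157.72° = -157.72°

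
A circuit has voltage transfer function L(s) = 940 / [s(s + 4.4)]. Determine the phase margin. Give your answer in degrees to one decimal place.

Gain crossover: |L(jω)| = 1 at ω ≈ 30.5 rad/sec.
∠L(j30.5) = −90° − arctan(30.5/4.4) ≈ -171.79°
PM = 180° + (-171.79°) = 8.21°

8.2°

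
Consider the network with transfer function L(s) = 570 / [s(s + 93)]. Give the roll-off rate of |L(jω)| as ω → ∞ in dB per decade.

-40 dB/decade

With 0 zeros and 2 poles, the high-frequency asymptotic slope is 20 × (0 − 2) = -40 dB/decade.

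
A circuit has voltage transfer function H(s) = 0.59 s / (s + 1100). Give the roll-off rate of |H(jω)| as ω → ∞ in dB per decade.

0 dB/decade

With 1 zero and 1 pole, the high-frequency asymptotic slope is 20 × (1 − 1) = 0 dB/decade.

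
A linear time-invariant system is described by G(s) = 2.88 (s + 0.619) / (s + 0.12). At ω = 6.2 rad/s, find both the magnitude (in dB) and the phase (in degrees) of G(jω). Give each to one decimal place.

|G| = 9.2 dB, ∠G = -4.6°

|j6.2 + 0.619| = √(6.2² + 0.619²) = 6.231
|j6.2 + 0.12| = √(6.2² + 0.12²) = 6.201
|G(j6.2)| = 2.88 × 6.231 / 6.201 = 2.8938
20 log₁₀(2.8938) = 9.23 dB
∠(j6.2 + 0.619) = arctan(6.2/0.619) = 84.30°
∠(j6.2 + 0.12) = arctan(6.2/0.12) = 88.89°
∠G(j6.2) = 84.30° − 88.89° = -4.59°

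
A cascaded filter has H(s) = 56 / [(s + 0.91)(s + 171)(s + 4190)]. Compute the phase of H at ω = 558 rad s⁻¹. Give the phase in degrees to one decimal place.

-170.5°

∠(j558 + 0.91) = arctan(558/0.91) = 89.91°
∠(j558 + 171) = arctan(558/171) = 72.96°
∠(j558 + 4190) = arctan(558/4190) = 7.59°
∠H(j558) = − (89.91° + 72.96° + 7.59°) = -170.45°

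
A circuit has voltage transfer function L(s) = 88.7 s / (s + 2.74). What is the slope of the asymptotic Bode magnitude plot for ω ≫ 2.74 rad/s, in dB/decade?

0 dB/decade

With 1 zero and 1 pole, the high-frequency asymptotic slope is 20 × (1 − 1) = 0 dB/decade.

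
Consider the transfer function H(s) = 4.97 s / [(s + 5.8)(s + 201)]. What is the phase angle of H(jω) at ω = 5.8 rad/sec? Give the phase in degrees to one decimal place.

∠(j5.8) = 90.00°
∠(j5.8 + 5.8) = arctan(5.8/5.8) = 45.00°
∠(j5.8 + 201) = arctan(5.8/201) = 1.65°
∠H(j5.8) = 90.00° − (45.00° + 1.65°) = 43.35°

43.3 deg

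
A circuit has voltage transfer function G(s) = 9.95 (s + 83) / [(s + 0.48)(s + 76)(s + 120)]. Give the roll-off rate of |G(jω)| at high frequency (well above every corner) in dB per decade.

With 1 zero and 3 poles, the high-frequency asymptotic slope is 20 × (1 − 3) = -40 dB/decade.

-40 dB/decade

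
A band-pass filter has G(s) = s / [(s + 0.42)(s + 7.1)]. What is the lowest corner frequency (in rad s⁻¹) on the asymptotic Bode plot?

Break frequencies occur at each pole and zero magnitude: 0.42 rad s⁻¹, 7.1 rad s⁻¹.
The lowest is 0.42 rad s⁻¹.

0.42 rad s⁻¹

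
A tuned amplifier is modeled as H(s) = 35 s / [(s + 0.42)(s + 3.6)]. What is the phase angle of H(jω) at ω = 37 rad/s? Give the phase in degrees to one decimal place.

-83.8°

∠(j37) = 90.00°
∠(j37 + 0.42) = arctan(37/0.42) = 89.35°
∠(j37 + 3.6) = arctan(37/3.6) = 84.44°
∠H(j37) = 90.00° − (89.35° + 84.44°) = -83.79°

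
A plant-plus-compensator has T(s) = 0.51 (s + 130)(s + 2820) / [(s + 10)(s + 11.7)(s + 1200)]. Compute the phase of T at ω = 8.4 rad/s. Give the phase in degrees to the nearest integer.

∠(j8.4 + 130) = arctan(8.4/130) = 3.70°
∠(j8.4 + 2820) = arctan(8.4/2820) = 0.17°
∠(j8.4 + 10) = arctan(8.4/10) = 40.03°
∠(j8.4 + 11.7) = arctan(8.4/11.7) = 35.68°
∠(j8.4 + 1200) = arctan(8.4/1200) = 0.40°
∠T(j8.4) = 3.70° + 0.17° − (40.03° + 35.68° + 0.40°) = -72.24°

-72°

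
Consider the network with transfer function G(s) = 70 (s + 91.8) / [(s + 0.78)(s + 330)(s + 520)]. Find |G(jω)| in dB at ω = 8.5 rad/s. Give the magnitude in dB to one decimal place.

-47.1 dB

|j8.5 + 91.8| = √(8.5² + 91.8²) = 92.19
|j8.5 + 0.78| = √(8.5² + 0.78²) = 8.536
|j8.5 + 330| = √(8.5² + 330²) = 330.1
|j8.5 + 520| = √(8.5² + 520²) = 520.1
|G(j8.5)| = 70 × 92.19 / (8.536 × 330.1 × 520.1) = 0.0044039
20 log₁₀(0.0044039) = -47.12 dB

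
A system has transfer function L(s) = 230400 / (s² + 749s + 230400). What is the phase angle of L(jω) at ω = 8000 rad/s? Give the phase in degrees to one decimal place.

-174.6 deg

∠[(j8000)² + 749(j8000) + 230400] = ∠[-6.377e+07 + j5.992e+06] = 174.63°
∠L(j8000) = −174.63° = -174.63°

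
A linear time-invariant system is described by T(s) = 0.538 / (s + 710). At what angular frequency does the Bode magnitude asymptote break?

710 rad/s

The single real pole at s = −710 gives a corner at ω = 710 rad/s.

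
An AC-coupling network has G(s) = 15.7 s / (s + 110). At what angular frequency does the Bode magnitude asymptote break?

The single real pole at s = −110 gives a corner at ω = 110 rad/s.

110 rad/s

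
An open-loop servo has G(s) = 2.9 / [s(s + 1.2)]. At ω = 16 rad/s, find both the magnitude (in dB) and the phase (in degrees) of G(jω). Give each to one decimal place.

|G| = -38.9 dB, ∠G = -175.7°

|j16 + 1.2| = √(16² + 1.2²) = 16.04
|j16| = 16
|G(j16)| = 2.9 / (16.04 × 16) = 0.011296
20 log₁₀(0.011296) = -38.94 dB
∠(j16 + 1.2) = arctan(16/1.2) = 85.71°
∠(j16) = 90.00°
∠G(j16) = − (85.71° + 90.00°) = -175.71°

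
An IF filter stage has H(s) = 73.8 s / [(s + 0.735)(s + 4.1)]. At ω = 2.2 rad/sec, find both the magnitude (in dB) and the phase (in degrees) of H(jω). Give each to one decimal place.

|H| = 23.5 dB, ∠H = -9.7 deg

|j2.2| = 2.2
|j2.2 + 0.735| = √(2.2² + 0.735²) = 2.32
|j2.2 + 4.1| = √(2.2² + 4.1²) = 4.653
|H(j2.2)| = 73.8 × 2.2 / (2.32 × 4.653) = 15.044
20 log₁₀(15.044) = 23.55 dB
∠(j2.2) = 90.00°
∠(j2.2 + 0.735) = arctan(2.2/0.735) = 71.53°
∠(j2.2 + 4.1) = arctan(2.2/4.1) = 28.22°
∠H(j2.2) = 90.00° − (71.53° + 28.22°) = -9.74°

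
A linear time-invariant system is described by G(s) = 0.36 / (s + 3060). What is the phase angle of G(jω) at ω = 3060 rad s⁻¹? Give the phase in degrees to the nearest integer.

∠(j3060 + 3060) = arctan(3060/3060) = 45.00°
∠G(j3060) = −45.00° = -45.00°

-45 deg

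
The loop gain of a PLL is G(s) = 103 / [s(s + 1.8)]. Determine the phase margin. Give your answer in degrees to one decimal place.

10.1°

Gain crossover: |G(jω)| = 1 at ω ≈ 10.1 rad/s.
∠G(j10.1) = −90° − arctan(10.1/1.8) ≈ -169.86°
PM = 180° + (-169.86°) = 10.14°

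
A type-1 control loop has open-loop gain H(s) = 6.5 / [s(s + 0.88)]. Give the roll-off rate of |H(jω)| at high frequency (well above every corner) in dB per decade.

-40 dB/decade

With 0 zeros and 2 poles, the high-frequency asymptotic slope is 20 × (0 − 2) = -40 dB/decade.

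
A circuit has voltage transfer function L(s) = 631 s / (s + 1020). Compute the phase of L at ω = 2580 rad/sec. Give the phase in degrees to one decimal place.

21.6°

∠(j2580) = 90.00°
∠(j2580 + 1020) = arctan(2580/1020) = 68.43°
∠L(j2580) = 90.00° − 68.43° = 21.57°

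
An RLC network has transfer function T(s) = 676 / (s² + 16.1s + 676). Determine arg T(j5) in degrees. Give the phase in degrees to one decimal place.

∠[(j5)² + 16.1(j5) + 676] = ∠[651 + j80.5] = 7.05°
∠T(j5) = −7.05° = -7.05°

-7.0°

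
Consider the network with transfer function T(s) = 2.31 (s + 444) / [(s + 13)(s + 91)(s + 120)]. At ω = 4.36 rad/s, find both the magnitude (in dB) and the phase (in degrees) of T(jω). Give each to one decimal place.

|j4.36 + 444| = √(4.36² + 444²) = 444
|j4.36 + 13| = √(4.36² + 13²) = 13.71
|j4.36 + 91| = √(4.36² + 91²) = 91.1
|j4.36 + 120| = √(4.36² + 120²) = 120.1
|T(j4.36)| = 2.31 × 444 / (13.71 × 91.1 × 120.1) = 0.0068378
20 log₁₀(0.0068378) = -43.30 dB
∠(j4.36 + 444) = arctan(4.36/444) = 0.56°
∠(j4.36 + 13) = arctan(4.36/13) = 18.54°
∠(j4.36 + 91) = arctan(4.36/91) = 2.74°
∠(j4.36 + 120) = arctan(4.36/120) = 2.08°
∠T(j4.36) = 0.56° − (18.54° + 2.74° + 2.08°) = -22.80°

|T| = -43.3 dB, ∠T = -22.8°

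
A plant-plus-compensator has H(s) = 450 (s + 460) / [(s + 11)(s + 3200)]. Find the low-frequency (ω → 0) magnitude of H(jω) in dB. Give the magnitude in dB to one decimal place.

15.4 dB

H(0) = 450 × 460 / (11 × 3200) = 5.8807
20 log₁₀(5.8807) = 15.39 dB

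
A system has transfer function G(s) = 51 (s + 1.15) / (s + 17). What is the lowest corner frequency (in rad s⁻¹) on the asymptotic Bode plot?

1.15 rad s⁻¹

Break frequencies occur at each pole and zero magnitude: 1.15 rad s⁻¹, 17 rad s⁻¹.
The lowest is 1.15 rad s⁻¹.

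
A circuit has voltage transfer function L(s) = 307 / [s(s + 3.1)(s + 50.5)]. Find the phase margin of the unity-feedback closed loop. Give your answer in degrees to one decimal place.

59.1 deg

Gain crossover: |L(jω)| = 1 at ω ≈ 1.71 rad/s.
∠L(j1.71) = −90° − arctan(1.71/3.1) − arctan(1.71/50.5) ≈ -120.90°
PM = 180° + (-120.90°) = 59.10°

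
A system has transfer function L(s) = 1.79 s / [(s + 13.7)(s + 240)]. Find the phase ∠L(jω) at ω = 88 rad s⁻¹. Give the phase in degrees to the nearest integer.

∠(j88) = 90.00°
∠(j88 + 13.7) = arctan(88/13.7) = 81.15°
∠(j88 + 240) = arctan(88/240) = 20.14°
∠L(j88) = 90.00° − (81.15° + 20.14°) = -11.29°

-11°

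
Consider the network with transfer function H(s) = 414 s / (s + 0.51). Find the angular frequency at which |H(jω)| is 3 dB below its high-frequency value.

0.51 rad/sec

For a single-pole high-pass, the −3 dB point is at the pole: ω = 0.51 rad/sec.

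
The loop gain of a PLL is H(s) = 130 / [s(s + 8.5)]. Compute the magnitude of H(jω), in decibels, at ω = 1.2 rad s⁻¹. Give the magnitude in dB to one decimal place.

|j1.2 + 8.5| = √(1.2² + 8.5²) = 8.584
|j1.2| = 1.2
|H(j1.2)| = 130 / (8.584 × 1.2) = 12.62
20 log₁₀(12.62) = 22.02 dB

22.0 dB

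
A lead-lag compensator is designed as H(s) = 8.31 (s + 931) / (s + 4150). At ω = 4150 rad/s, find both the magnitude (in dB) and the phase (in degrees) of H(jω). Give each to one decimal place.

|H| = 15.6 dB, ∠H = 32.4°

|j4150 + 931| = √(4150² + 931²) = 4253
|j4150 + 4150| = √(4150² + 4150²) = 5869
|H(j4150)| = 8.31 × 4253 / 5869 = 6.0221
20 log₁₀(6.0221) = 15.59 dB
∠(j4150 + 931) = arctan(4150/931) = 77.36°
∠(j4150 + 4150) = arctan(4150/4150) = 45.00°
∠H(j4150) = 77.36° − 45.00° = 32.36°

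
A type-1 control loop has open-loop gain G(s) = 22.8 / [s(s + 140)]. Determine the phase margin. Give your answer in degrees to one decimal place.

89.9°

Gain crossover: |G(jω)| = 1 at ω ≈ 0.163 rad s⁻¹.
∠G(j0.163) = −90° − arctan(0.163/140) ≈ -90.07°
PM = 180° + (-90.07°) = 89.93°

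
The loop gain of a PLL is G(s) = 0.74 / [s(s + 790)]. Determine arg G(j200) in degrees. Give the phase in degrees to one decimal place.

-104.2°

∠(j200 + 790) = arctan(200/790) = 14.21°
∠(j200) = 90.00°
∠G(j200) = − (14.21° + 90.00°) = -104.21°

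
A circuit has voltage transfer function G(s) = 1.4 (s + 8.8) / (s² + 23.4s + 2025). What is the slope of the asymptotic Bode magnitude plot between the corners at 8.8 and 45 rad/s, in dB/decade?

20 dB/decade

In this band the factors already past their corner are: zero at 8.8; net slope = 20 dB/decade.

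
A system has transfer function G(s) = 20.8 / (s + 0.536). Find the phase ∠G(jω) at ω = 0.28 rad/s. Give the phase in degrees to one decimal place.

-27.6°

∠(j0.28 + 0.536) = arctan(0.28/0.536) = 27.58°
∠G(j0.28) = −27.58° = -27.58°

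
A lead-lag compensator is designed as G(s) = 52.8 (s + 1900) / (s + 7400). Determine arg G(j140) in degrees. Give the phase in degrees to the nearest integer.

3°

∠(j140 + 1900) = arctan(140/1900) = 4.21°
∠(j140 + 7400) = arctan(140/7400) = 1.08°
∠G(j140) = 4.21° − 1.08° = 3.13°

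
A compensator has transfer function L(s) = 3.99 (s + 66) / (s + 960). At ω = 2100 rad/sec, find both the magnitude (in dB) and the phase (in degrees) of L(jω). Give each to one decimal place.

|j2100 + 66| = √(2100² + 66²) = 2101
|j2100 + 960| = √(2100² + 960²) = 2309
|L(j2100)| = 3.99 × 2101 / 2309 = 3.6306
20 log₁₀(3.6306) = 11.20 dB
∠(j2100 + 66) = arctan(2100/66) = 88.20°
∠(j2100 + 960) = arctan(2100/960) = 65.43°
∠L(j2100) = 88.20° − 65.43° = 22.77°

|L| = 11.2 dB, ∠L = 22.8°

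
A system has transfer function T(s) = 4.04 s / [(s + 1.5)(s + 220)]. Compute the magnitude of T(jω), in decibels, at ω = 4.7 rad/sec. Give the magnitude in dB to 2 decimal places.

-35.14 dB

|j4.7| = 4.7
|j4.7 + 1.5| = √(4.7² + 1.5²) = 4.934
|j4.7 + 220| = √(4.7² + 220²) = 220.1
|T(j4.7)| = 4.04 × 4.7 / (4.934 × 220.1) = 0.01749
20 log₁₀(0.01749) = -35.144 dB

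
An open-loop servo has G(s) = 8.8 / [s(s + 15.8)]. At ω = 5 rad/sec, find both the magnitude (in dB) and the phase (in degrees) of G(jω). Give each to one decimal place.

|j5 + 15.8| = √(5² + 15.8²) = 16.57
|j5| = 5
|G(j5)| = 8.8 / (16.57 × 5) = 0.1062
20 log₁₀(0.1062) = -19.48 dB
∠(j5 + 15.8) = arctan(5/15.8) = 17.56°
∠(j5) = 90.00°
∠G(j5) = − (17.56° + 90.00°) = -107.56°

|G| = -19.5 dB, ∠G = -107.6°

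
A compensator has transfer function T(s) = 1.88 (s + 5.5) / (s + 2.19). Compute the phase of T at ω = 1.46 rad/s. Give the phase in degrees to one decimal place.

∠(j1.46 + 5.5) = arctan(1.46/5.5) = 14.87°
∠(j1.46 + 2.19) = arctan(1.46/2.19) = 33.69°
∠T(j1.46) = 14.87° − 33.69° = -18.82°

-18.8°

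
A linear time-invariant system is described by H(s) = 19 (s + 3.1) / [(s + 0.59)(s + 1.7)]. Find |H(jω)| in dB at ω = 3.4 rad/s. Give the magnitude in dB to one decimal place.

16.5 dB

|j3.4 + 3.1| = √(3.4² + 3.1²) = 4.601
|j3.4 + 0.59| = √(3.4² + 0.59²) = 3.451
|j3.4 + 1.7| = √(3.4² + 1.7²) = 3.801
|H(j3.4)| = 19 × 4.601 / (3.451 × 3.801) = 6.6644
20 log₁₀(6.6644) = 16.48 dB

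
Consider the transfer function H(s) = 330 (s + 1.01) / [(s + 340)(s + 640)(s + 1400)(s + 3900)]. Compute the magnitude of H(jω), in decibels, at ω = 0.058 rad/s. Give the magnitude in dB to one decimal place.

-191.0 dB

|j0.058 + 1.01| = √(0.058² + 1.01²) = 1.012
|j0.058 + 340| = √(0.058² + 340²) = 340
|j0.058 + 640| = √(0.058² + 640²) = 640
|j0.058 + 1400| = √(0.058² + 1400²) = 1400
|j0.058 + 3900| = √(0.058² + 3900²) = 3900
|H(j0.058)| = 330 × 1.012 / (340 × 640 × 1400 × 3900) = 2.81e-10
20 log₁₀(2.81e-10) = -191.03 dB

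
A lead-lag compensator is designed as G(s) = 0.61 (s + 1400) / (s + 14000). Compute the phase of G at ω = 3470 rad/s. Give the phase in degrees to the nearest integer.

54°

∠(j3470 + 1400) = arctan(3470/1400) = 68.03°
∠(j3470 + 14000) = arctan(3470/14000) = 13.92°
∠G(j3470) = 68.03° − 13.92° = 54.11°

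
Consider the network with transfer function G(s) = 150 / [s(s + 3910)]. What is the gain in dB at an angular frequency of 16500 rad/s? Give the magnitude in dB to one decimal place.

-125.4 dB

|j16500 + 3910| = √(16500² + 3910²) = 1.696e+04
|j16500| = 1.65e+04
|G(j16500)| = 150 / (1.696e+04 × 1.65e+04) = 5.3612e-07
20 log₁₀(5.3612e-07) = -125.41 dB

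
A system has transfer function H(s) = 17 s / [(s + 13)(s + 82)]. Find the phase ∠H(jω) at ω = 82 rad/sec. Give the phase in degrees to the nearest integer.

-36 deg

∠(j82) = 90.00°
∠(j82 + 13) = arctan(82/13) = 80.99°
∠(j82 + 82) = arctan(82/82) = 45.00°
∠H(j82) = 90.00° − (80.99° + 45.00°) = -35.99°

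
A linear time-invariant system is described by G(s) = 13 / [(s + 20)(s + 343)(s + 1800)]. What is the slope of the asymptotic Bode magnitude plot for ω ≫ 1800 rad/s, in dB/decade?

With 0 zeros and 3 poles, the high-frequency asymptotic slope is 20 × (0 − 3) = -60 dB/decade.

-60 dB/decade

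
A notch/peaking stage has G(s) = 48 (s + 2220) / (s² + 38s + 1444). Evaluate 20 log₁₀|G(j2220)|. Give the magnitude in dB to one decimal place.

|j2220 + 2220| = √(2220² + 2220²) = 3140
|(j2220)² + 38(j2220) + 1444| = |-4.927e+06 + j84360| = 4.928e+06
|G(j2220)| = 48 × 3140 / 4.928e+06 = 0.030582
20 log₁₀(0.030582) = -30.29 dB

-30.3 dB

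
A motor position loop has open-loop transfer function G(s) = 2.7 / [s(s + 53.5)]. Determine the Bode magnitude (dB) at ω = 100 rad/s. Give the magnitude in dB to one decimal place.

-72.5 dB

|j100 + 53.5| = √(100² + 53.5²) = 113.4
|j100| = 100
|G(j100)| = 2.7 / (113.4 × 100) = 0.00023807
20 log₁₀(0.00023807) = -72.47 dB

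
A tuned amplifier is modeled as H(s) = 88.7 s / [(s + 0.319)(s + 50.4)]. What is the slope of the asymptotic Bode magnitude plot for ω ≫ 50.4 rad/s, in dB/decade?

-20 dB/decade

With 1 zero and 2 poles, the high-frequency asymptotic slope is 20 × (1 − 2) = -20 dB/decade.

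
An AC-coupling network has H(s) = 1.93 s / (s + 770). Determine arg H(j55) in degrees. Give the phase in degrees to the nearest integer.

86°

∠(j55) = 90.00°
∠(j55 + 770) = arctan(55/770) = 4.09°
∠H(j55) = 90.00° − 4.09° = 85.91°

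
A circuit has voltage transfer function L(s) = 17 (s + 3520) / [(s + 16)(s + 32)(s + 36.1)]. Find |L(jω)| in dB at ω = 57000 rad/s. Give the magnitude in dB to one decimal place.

|j57000 + 3520| = √(57000² + 3520²) = 5.711e+04
|j57000 + 16| = √(57000² + 16²) = 5.7e+04
|j57000 + 32| = √(57000² + 32²) = 5.7e+04
|j57000 + 36.1| = √(57000² + 36.1²) = 5.7e+04
|L(j57000)| = 17 × 5.711e+04 / (5.7e+04 × 5.7e+04 × 5.7e+04) = 5.2423e-09
20 log₁₀(5.2423e-09) = -165.61 dB

-165.6 dB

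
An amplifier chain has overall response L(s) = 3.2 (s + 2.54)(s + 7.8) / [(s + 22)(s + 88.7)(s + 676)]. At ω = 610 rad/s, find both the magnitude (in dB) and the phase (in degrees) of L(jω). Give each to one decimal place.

|j610 + 2.54| = √(610² + 2.54²) = 610
|j610 + 7.8| = √(610² + 7.8²) = 610
|j610 + 22| = √(610² + 22²) = 610.4
|j610 + 88.7| = √(610² + 88.7²) = 616.4
|j610 + 676| = √(610² + 676²) = 910.5
|L(j610)| = 3.2 × 610 × 610 / (610.4 × 616.4 × 910.5) = 0.0034759
20 log₁₀(0.0034759) = -49.18 dB
∠(j610 + 2.54) = arctan(610/2.54) = 89.76°
∠(j610 + 7.8) = arctan(610/7.8) = 89.27°
∠(j610 + 22) = arctan(610/22) = 87.93°
∠(j610 + 88.7) = arctan(610/88.7) = 81.73°
∠(j610 + 676) = arctan(610/676) = 42.06°
∠L(j610) = 89.76° + 89.27° − (87.93° + 81.73° + 42.06°) = -32.69°

|L| = -49.2 dB, ∠L = -32.7°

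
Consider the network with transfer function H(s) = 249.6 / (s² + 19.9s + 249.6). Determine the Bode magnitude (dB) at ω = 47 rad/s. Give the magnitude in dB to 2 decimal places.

|(j47)² + 19.9(j47) + 249.6| = |-1959.4 + j935.3| = 2171
|H(j47)| = 249.6 / 2171 = 0.11496
20 log₁₀(0.11496) = -18.789 dB

-18.79 dB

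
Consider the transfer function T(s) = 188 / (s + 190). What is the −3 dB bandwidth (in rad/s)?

190 rad/s

For a single-pole low-pass, the −3 dB point is at the pole: ω = 190 rad/s.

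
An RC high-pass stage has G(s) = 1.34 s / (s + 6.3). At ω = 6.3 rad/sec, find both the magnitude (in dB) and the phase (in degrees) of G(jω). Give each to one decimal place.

|G| = -0.5 dB, ∠G = 45.0°

|j6.3| = 6.3
|j6.3 + 6.3| = √(6.3² + 6.3²) = 8.91
|G(j6.3)| = 1.34 × 6.3 / 8.91 = 0.94752
20 log₁₀(0.94752) = -0.47 dB
∠(j6.3) = 90.00°
∠(j6.3 + 6.3) = arctan(6.3/6.3) = 45.00°
∠G(j6.3) = 90.00° − 45.00° = 45.00°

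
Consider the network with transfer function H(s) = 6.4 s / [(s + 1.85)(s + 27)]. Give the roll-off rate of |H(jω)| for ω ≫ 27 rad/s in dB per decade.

With 1 zero and 2 poles, the high-frequency asymptotic slope is 20 × (1 − 2) = -20 dB/decade.

-20 dB/decade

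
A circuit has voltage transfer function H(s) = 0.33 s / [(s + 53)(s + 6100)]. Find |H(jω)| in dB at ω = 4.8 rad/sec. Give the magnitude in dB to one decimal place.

-106.2 dB

|j4.8| = 4.8
|j4.8 + 53| = √(4.8² + 53²) = 53.22
|j4.8 + 6100| = √(4.8² + 6100²) = 6100
|H(j4.8)| = 0.33 × 4.8 / (53.22 × 6100) = 4.8795e-06
20 log₁₀(4.8795e-06) = -106.23 dB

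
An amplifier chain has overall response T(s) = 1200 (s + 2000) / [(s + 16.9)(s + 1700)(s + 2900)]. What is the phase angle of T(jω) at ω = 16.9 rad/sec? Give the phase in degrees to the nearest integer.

-45°

∠(j16.9 + 2000) = arctan(16.9/2000) = 0.48°
∠(j16.9 + 16.9) = arctan(16.9/16.9) = 45.00°
∠(j16.9 + 1700) = arctan(16.9/1700) = 0.57°
∠(j16.9 + 2900) = arctan(16.9/2900) = 0.33°
∠T(j16.9) = 0.48° − (45.00° + 0.57° + 0.33°) = -45.42°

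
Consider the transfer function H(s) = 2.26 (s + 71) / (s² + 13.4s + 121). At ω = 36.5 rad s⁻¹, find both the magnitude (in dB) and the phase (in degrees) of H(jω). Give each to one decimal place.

|H| = -17.2 dB, ∠H = -130.8°

|j36.5 + 71| = √(36.5² + 71²) = 79.83
|(j36.5)² + 13.4(j36.5) + 121| = |-1211.2 + j489.1| = 1306
|H(j36.5)| = 2.26 × 79.83 / 1306 = 0.13812
20 log₁₀(0.13812) = -17.19 dB
∠(j36.5 + 71) = arctan(36.5/71) = 27.21°
∠[(j36.5)² + 13.4(j36.5) + 121] = ∠[-1211.2 + j489.1] = 158.01°
∠H(j36.5) = 27.21° − 158.01° = -130.80°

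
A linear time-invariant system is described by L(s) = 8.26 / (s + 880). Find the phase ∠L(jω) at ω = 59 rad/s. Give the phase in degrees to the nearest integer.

∠(j59 + 880) = arctan(59/880) = 3.84°
∠L(j59) = −3.84° = -3.84°

-4 deg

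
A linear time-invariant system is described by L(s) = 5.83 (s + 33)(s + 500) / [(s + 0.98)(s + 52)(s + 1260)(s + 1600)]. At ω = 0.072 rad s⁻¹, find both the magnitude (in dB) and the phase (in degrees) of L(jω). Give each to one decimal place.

|j0.072 + 33| = √(0.072² + 33²) = 33
|j0.072 + 500| = √(0.072² + 500²) = 500
|j0.072 + 0.98| = √(0.072² + 0.98²) = 0.9826
|j0.072 + 52| = √(0.072² + 52²) = 52
|j0.072 + 1260| = √(0.072² + 1260²) = 1260
|j0.072 + 1600| = √(0.072² + 1600²) = 1600
|L(j0.072)| = 5.83 × 33 × 500 / (0.9826 × 52 × 1260 × 1600) = 0.00093382
20 log₁₀(0.00093382) = -60.59 dB
∠(j0.072 + 33) = arctan(0.072/33) = 0.13°
∠(j0.072 + 500) = arctan(0.072/500) = 0.01°
∠(j0.072 + 0.98) = arctan(0.072/0.98) = 4.20°
∠(j0.072 + 52) = arctan(0.072/52) = 0.08°
∠(j0.072 + 1260) = arctan(0.072/1260) = 0.00°
∠(j0.072 + 1600) = arctan(0.072/1600) = 0.00°
∠L(j0.072) = 0.13° + 0.01° − (4.20° + 0.08° + 0.00° + 0.00°) = -4.15°

|L| = -60.6 dB, ∠L = -4.2°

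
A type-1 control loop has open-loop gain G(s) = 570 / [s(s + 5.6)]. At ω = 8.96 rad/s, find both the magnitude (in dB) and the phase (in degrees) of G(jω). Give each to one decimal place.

|G| = 15.6 dB, ∠G = -148.0 deg

|j8.96 + 5.6| = √(8.96² + 5.6²) = 10.57
|j8.96| = 8.96
|G(j8.96)| = 570 / (10.57 × 8.96) = 6.0208
20 log₁₀(6.0208) = 15.59 dB
∠(j8.96 + 5.6) = arctan(8.96/5.6) = 57.99°
∠(j8.96) = 90.00°
∠G(j8.96) = − (57.99° + 90.00°) = -147.99°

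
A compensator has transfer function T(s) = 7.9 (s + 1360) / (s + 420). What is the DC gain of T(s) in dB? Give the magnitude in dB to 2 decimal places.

28.16 dB

T(0) = 7.9 × 1360 / 420 = 25.581
20 log₁₀(25.581) = 28.158 dB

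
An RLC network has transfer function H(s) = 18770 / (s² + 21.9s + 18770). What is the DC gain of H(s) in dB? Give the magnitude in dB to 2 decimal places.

0.00 dB

H(0) = 18770 / 18770 = 1
20 log₁₀(1) = 0.000 dB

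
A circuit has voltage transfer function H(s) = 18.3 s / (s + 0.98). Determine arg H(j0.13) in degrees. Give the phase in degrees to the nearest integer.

∠(j0.13) = 90.00°
∠(j0.13 + 0.98) = arctan(0.13/0.98) = 7.56°
∠H(j0.13) = 90.00° − 7.56° = 82.44°

82°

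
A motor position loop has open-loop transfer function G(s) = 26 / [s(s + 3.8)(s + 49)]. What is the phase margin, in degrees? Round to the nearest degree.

Gain crossover: |G(jω)| = 1 at ω ≈ 0.14 rad/s.
∠G(j0.14) = −90° − arctan(0.14/3.8) − arctan(0.14/49) ≈ -92.27°
PM = 180° + (-92.27°) = 87.73°

88 deg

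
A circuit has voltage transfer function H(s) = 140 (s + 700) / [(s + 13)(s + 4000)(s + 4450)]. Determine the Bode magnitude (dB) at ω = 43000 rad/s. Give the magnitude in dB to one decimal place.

-142.5 dB

|j43000 + 700| = √(43000² + 700²) = 4.301e+04
|j43000 + 13| = √(43000² + 13²) = 4.3e+04
|j43000 + 4000| = √(43000² + 4000²) = 4.319e+04
|j43000 + 4450| = √(43000² + 4450²) = 4.323e+04
|H(j43000)| = 140 × 4.301e+04 / (4.3e+04 × 4.319e+04 × 4.323e+04) = 7.5001e-08
20 log₁₀(7.5001e-08) = -142.50 dB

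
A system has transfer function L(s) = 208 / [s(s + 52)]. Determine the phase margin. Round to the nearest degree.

Gain crossover: |L(jω)| = 1 at ω ≈ 3.99 rad/s.
∠L(j3.99) = −90° − arctan(3.99/52) ≈ -94.39°
PM = 180° + (-94.39°) = 85.61°

86°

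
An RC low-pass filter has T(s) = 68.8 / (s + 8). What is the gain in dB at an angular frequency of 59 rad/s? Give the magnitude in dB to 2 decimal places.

1.26 dB

|j59 + 8| = √(59² + 8²) = 59.54
|T(j59)| = 68.8 / 59.54 = 1.1555
20 log₁₀(1.1555) = 1.256 dB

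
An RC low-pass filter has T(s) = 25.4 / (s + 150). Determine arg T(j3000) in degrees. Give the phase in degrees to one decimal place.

-87.1°

∠(j3000 + 150) = arctan(3000/150) = 87.14°
∠T(j3000) = −87.14° = -87.14°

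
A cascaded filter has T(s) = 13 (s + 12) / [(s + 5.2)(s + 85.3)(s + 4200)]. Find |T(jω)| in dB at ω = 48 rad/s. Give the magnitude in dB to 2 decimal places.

-89.79 dB

|j48 + 12| = √(48² + 12²) = 49.48
|j48 + 5.2| = √(48² + 5.2²) = 48.28
|j48 + 85.3| = √(48² + 85.3²) = 97.88
|j48 + 4200| = √(48² + 4200²) = 4200
|T(j48)| = 13 × 49.48 / (48.28 × 97.88 × 4200) = 3.2405e-05
20 log₁₀(3.2405e-05) = -89.788 dB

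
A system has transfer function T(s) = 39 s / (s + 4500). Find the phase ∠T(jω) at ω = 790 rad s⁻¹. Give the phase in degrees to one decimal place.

80.0°

∠(j790) = 90.00°
∠(j790 + 4500) = arctan(790/4500) = 9.96°
∠T(j790) = 90.00° − 9.96° = 80.04°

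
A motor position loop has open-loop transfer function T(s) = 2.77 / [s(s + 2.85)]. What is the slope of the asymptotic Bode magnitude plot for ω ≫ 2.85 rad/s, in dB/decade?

-40 dB/decade

With 0 zeros and 2 poles, the high-frequency asymptotic slope is 20 × (0 − 2) = -40 dB/decade.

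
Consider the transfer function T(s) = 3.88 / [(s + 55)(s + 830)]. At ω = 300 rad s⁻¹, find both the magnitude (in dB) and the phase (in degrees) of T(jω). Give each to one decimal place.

|j300 + 55| = √(300² + 55²) = 305
|j300 + 830| = √(300² + 830²) = 882.6
|T(j300)| = 3.88 / (305 × 882.6) = 1.4414e-05
20 log₁₀(1.4414e-05) = -96.82 dB
∠(j300 + 55) = arctan(300/55) = 79.61°
∠(j300 + 830) = arctan(300/830) = 19.87°
∠T(j300) = − (79.61° + 19.87°) = -99.48°

|T| = -96.8 dB, ∠T = -99.5 deg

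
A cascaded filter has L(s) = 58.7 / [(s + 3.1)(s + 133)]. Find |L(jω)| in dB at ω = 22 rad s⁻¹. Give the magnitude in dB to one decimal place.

|j22 + 3.1| = √(22² + 3.1²) = 22.22
|j22 + 133| = √(22² + 133²) = 134.8
|L(j22)| = 58.7 / (22.22 × 134.8) = 0.019599
20 log₁₀(0.019599) = -34.16 dB

-34.2 dB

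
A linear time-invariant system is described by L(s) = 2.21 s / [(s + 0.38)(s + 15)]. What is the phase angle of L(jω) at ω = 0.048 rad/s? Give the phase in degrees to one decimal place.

∠(j0.048) = 90.00°
∠(j0.048 + 0.38) = arctan(0.048/0.38) = 7.20°
∠(j0.048 + 15) = arctan(0.048/15) = 0.18°
∠L(j0.048) = 90.00° − (7.20° + 0.18°) = 82.62°

82.6 deg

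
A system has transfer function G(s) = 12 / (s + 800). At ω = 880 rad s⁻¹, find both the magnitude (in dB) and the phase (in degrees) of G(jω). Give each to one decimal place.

|G| = -39.9 dB, ∠G = -47.7°

|j880 + 800| = √(880² + 800²) = 1189
|G(j880)| = 12 / 1189 = 0.01009
20 log₁₀(0.01009) = -39.92 dB
∠(j880 + 800) = arctan(880/800) = 47.73°
∠G(j880) = −47.73° = -47.73°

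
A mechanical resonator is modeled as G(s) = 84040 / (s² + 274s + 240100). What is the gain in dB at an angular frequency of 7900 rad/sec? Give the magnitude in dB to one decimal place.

-57.4 dB

|(j7900)² + 274(j7900) + 240100| = |-6.217e+07 + j2.1646e+06| = 6.221e+07
|G(j7900)| = 84040 / 6.221e+07 = 0.001351
20 log₁₀(0.001351) = -57.39 dB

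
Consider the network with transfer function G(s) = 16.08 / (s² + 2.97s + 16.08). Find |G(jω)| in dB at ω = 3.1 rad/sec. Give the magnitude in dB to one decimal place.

3.1 dB

|(j3.1)² + 2.97(j3.1) + 16.08| = |6.47 + j9.207| = 11.25
|G(j3.1)| = 16.08 / 11.25 = 1.429
20 log₁₀(1.429) = 3.10 dB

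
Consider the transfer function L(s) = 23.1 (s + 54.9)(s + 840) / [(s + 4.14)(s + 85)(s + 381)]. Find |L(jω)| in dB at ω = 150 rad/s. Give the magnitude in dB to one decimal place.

|j150 + 54.9| = √(150² + 54.9²) = 159.7
|j150 + 840| = √(150² + 840²) = 853.3
|j150 + 4.14| = √(150² + 4.14²) = 150.1
|j150 + 85| = √(150² + 85²) = 172.4
|j150 + 381| = √(150² + 381²) = 409.5
|L(j150)| = 23.1 × 159.7 × 853.3 / (150.1 × 172.4 × 409.5) = 0.29721
20 log₁₀(0.29721) = -10.54 dB

-10.5 dB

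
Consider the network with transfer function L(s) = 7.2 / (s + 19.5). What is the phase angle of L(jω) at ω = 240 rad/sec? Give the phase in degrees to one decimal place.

∠(j240 + 19.5) = arctan(240/19.5) = 85.35°
∠L(j240) = −85.35° = -85.35°

-85.4°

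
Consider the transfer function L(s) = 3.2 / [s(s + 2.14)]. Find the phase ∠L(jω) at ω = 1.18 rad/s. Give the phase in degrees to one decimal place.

∠(j1.18 + 2.14) = arctan(1.18/2.14) = 28.87°
∠(j1.18) = 90.00°
∠L(j1.18) = − (28.87° + 90.00°) = -118.87°

-118.9°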